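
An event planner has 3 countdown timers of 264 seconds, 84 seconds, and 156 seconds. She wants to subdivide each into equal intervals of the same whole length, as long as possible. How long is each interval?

The interval must divide each timer length; the longest such is the gcd.
264 = 2^3 × 3 × 11
84 = 2^2 × 3 × 7
156 = 2^2 × 3 × 13
gcd(264, 84, 156) = 2^2 × 3 = 12.

12 seconds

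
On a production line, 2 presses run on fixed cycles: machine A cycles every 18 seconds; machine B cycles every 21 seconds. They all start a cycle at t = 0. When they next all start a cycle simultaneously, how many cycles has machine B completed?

All finish a whole number of cycles simultaneously at t = LCM of the periods.
18 = 2 × 3^2
21 = 3 × 7
LCM(18, 21) = 2 × 3^2 × 7 = 126.
Cycles for period 21: 126 / 21 = 6.

6 cycles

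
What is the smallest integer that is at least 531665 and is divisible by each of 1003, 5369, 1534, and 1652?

730184

The integer must be a common multiple of 1003, 5369, 1534, and 1652, so a multiple of their LCM.
1003 = 17 × 59
5369 = 7 × 13 × 59
1534 = 2 × 13 × 59
1652 = 2^2 × 7 × 59
LCM(1003, 5369, 1534, 1652) = 2^2 × 7 × 13 × 17 × 59 = 365092.
Smallest multiple of 365092 that is ≥ 531665: ⌈531665/365092⌉ × 365092 = 2 × 365092 = 730184.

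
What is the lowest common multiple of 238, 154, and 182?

34034

238 = 2 × 7 × 17
154 = 2 × 7 × 11
182 = 2 × 7 × 13
LCM(238, 154, 182) = 2 × 7 × 11 × 13 × 17 = 34034.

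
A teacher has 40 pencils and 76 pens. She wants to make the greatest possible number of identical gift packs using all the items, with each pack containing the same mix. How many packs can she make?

4 packs

The pack count must divide each quantity, so the greatest is gcd(40, 76).
40 = 2^3 × 5
76 = 2^2 × 19
gcd(40, 76) = 2^2 = 4.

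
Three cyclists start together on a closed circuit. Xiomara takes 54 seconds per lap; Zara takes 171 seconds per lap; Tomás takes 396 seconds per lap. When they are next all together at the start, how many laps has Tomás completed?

The first common completion time is the LCM of the periods.
54 = 2 × 3^3
171 = 3^2 × 19
396 = 2^2 × 3^2 × 11
LCM(54, 171, 396) = 2^2 × 3^3 × 11 × 19 = 22572.
Laps for period 396: 22572 / 396 = 57.

57 laps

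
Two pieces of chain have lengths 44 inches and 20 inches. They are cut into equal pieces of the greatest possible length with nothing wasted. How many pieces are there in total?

Piece length = gcd(44, 20).
44 = 2^2 × 11
20 = 2^2 × 5
gcd(44, 20) = 2^2 = 4.
Total pieces = 44/4 + 20/4 = 11 + 5 = 16.

16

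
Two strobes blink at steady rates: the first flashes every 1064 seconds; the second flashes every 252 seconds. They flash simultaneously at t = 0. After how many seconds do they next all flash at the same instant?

9576 seconds

The first simultaneous occurrence is after LCM of the individual periods.
1064 = 2^3 × 7 × 19
252 = 2^2 × 3^2 × 7
LCM(1064, 252) = 2^3 × 3^2 × 7 × 19 = 9576.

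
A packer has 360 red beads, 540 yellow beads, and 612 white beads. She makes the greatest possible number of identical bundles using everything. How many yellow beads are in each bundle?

Number of bundles = gcd(360, 540, 612).
360 = 2^3 × 3^2 × 5
540 = 2^2 × 3^3 × 5
612 = 2^2 × 3^2 × 17
gcd(360, 540, 612) = 2^2 × 3^2 = 36.
yellow beads per bundle = 540 / 36 = 15.

15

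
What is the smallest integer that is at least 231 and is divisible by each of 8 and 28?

280

The integer must be a common multiple of 8 and 28, so a multiple of their LCM.
8 = 2^3
28 = 2^2 × 7
LCM(8, 28) = 2^3 × 7 = 56.
Smallest multiple of 56 that is ≥ 231: ⌈231/56⌉ × 56 = 5 × 56 = 280.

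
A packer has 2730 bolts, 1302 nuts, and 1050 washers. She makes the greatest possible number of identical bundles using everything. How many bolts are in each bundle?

Number of bundles = gcd(2730, 1302, 1050).
2730 = 2 × 3 × 5 × 7 × 13
1302 = 2 × 3 × 7 × 31
1050 = 2 × 3 × 5^2 × 7
gcd(2730, 1302, 1050) = 2 × 3 × 7 = 42.
bolts per bundle = 2730 / 42 = 65.

65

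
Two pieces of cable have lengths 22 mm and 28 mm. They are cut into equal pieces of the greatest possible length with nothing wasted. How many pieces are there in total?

Piece length = gcd(22, 28).
22 = 2 × 11
28 = 2^2 × 7
gcd(22, 28) = 2.
Total pieces = 22/2 + 28/2 = 11 + 14 = 25.

25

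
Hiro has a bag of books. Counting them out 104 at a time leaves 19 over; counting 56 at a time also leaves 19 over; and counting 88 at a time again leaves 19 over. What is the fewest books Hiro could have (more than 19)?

N − 19 must be a common multiple of 104, 56, and 88.
104 = 2^3 × 13
56 = 2^3 × 7
88 = 2^3 × 11
LCM(104, 56, 88) = 2^3 × 7 × 11 × 13 = 8008.
Smallest N > 19 is LCM + 19 = 8008 + 19 = 8027.

8027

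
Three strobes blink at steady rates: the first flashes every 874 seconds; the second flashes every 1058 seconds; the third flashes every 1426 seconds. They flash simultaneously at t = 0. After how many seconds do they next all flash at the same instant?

623162 seconds

We need the least common multiple of the intervals.
874 = 2 × 19 × 23
1058 = 2 × 23^2
1426 = 2 × 23 × 31
LCM(874, 1058, 1426) = 2 × 19 × 23^2 × 31 = 623162.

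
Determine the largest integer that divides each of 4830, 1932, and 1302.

42

4830 = 2 × 3 × 5 × 7 × 23
1932 = 2^2 × 3 × 7 × 23
1302 = 2 × 3 × 7 × 31
gcd(4830, 1932, 1302) = 2 × 3 × 7 = 42.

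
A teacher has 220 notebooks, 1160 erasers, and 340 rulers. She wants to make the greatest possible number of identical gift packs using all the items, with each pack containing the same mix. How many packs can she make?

The pack count must divide each quantity, so the greatest is gcd(220, 1160, 340).
220 = 2^2 × 5 × 11
1160 = 2^3 × 5 × 29
340 = 2^2 × 5 × 17
gcd(220, 1160, 340) = 2^2 × 5 = 20.

20 packs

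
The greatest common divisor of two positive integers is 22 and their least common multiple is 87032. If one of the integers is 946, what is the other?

For two integers, gcd × lcm = product, so the other is (22 × 87032) / 946 = 1914704 / 946 = 2024.

2024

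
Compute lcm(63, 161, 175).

63 = 3^2 × 7
161 = 7 × 23
175 = 5^2 × 7
LCM(63, 161, 175) = 3^2 × 5^2 × 7 × 23 = 36225.

36225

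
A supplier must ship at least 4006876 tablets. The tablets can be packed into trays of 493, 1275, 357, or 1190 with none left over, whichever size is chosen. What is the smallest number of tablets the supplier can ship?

4141200

The number of tablets must be a common multiple of 493, 1275, 357, and 1190, so a multiple of their LCM.
493 = 17 × 29
1275 = 3 × 5^2 × 17
357 = 3 × 7 × 17
1190 = 2 × 5 × 7 × 17
LCM(493, 1275, 357, 1190) = 2 × 3 × 5^2 × 7 × 17 × 29 = 517650.
Smallest multiple of 517650 that is ≥ 4006876: ⌈4006876/517650⌉ × 517650 = 8 × 517650 = 4141200.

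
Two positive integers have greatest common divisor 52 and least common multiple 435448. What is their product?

For any two positive integers, gcd × lcm = product = 52 × 435448 = 22643296.

22643296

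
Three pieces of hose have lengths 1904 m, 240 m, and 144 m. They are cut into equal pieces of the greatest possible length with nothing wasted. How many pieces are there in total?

Piece length = gcd(1904, 240, 144).
1904 = 2^4 × 7 × 17
240 = 2^4 × 3 × 5
144 = 2^4 × 3^2
gcd(1904, 240, 144) = 2^4 = 16.
Total pieces = 1904/16 + 240/16 + 144/16 = 119 + 15 + 9 = 143.

143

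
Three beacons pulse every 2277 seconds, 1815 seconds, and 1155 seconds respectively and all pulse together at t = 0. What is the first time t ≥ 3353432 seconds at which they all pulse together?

Joint pulses occur at multiples of LCM(2277, 1815, 1155).
2277 = 3^2 × 11 × 23
1815 = 3 × 5 × 11^2
1155 = 3 × 5 × 7 × 11
LCM(2277, 1815, 1155) = 3^2 × 5 × 7 × 11^2 × 23 = 876645.
Smallest multiple of 876645 that is ≥ 3353432: ⌈3353432/876645⌉ × 876645 = 4 × 876645 = 3506580.

3506580 seconds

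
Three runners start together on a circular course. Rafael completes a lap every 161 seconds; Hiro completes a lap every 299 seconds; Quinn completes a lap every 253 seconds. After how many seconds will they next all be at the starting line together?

23023 seconds

They coincide at every common multiple of the periods; the first is the LCM.
161 = 7 × 23
299 = 13 × 23
253 = 11 × 23
LCM(161, 299, 253) = 7 × 11 × 13 × 23 = 23023.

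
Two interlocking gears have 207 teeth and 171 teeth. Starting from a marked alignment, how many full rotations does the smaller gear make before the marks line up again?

23 rotations

The first common completion time is the LCM of the periods.
207 = 3^2 × 23
171 = 3^2 × 19
LCM(207, 171) = 3^2 × 19 × 23 = 3933.
Rotations for period 171: 3933 / 171 = 23.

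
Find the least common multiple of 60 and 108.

540

60 = 2^2 × 3 × 5
108 = 2^2 × 3^3
LCM(60, 108) = 2^2 × 3^3 × 5 = 540.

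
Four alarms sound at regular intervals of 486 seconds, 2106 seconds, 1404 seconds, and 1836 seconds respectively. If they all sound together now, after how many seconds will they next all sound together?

214812 seconds

The first simultaneous occurrence is after LCM of the individual periods.
486 = 2 × 3^5
2106 = 2 × 3^4 × 13
1404 = 2^2 × 3^3 × 13
1836 = 2^2 × 3^3 × 17
LCM(486, 2106, 1404, 1836) = 2^2 × 3^5 × 13 × 17 = 214812.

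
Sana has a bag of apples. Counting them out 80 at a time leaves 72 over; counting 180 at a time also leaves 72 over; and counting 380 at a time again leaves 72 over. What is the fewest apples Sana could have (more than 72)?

13752

N − 72 must be a common multiple of 80, 180, and 380.
80 = 2^4 × 5
180 = 2^2 × 3^2 × 5
380 = 2^2 × 5 × 19
LCM(80, 180, 380) = 2^4 × 3^2 × 5 × 19 = 13680.
Smallest N > 72 is LCM + 72 = 13680 + 72 = 13752.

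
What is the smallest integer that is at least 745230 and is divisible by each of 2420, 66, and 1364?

900240

The integer must be a common multiple of 2420, 66, and 1364, so a multiple of their LCM.
2420 = 2^2 × 5 × 11^2
66 = 2 × 3 × 11
1364 = 2^2 × 11 × 31
LCM(2420, 66, 1364) = 2^2 × 3 × 5 × 11^2 × 31 = 225060.
Smallest multiple of 225060 that is ≥ 745230: ⌈745230/225060⌉ × 225060 = 4 × 225060 = 900240.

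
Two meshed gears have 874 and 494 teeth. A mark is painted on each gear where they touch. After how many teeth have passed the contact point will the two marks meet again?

11362 teeth

They coincide at every common multiple of the periods; the first is the LCM.
874 = 2 × 19 × 23
494 = 2 × 13 × 19
LCM(874, 494) = 2 × 13 × 19 × 23 = 11362.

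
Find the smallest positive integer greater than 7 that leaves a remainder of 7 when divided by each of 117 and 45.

N − 7 must be a common multiple of 117 and 45.
117 = 3^2 × 13
45 = 3^2 × 5
LCM(117, 45) = 3^2 × 5 × 13 = 585.
Smallest N > 7 is LCM + 7 = 585 + 7 = 592.

592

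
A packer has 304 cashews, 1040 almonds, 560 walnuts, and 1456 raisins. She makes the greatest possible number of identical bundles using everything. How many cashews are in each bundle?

Number of bundles = gcd(304, 1040, 560, 1456).
304 = 2^4 × 19
1040 = 2^4 × 5 × 13
560 = 2^4 × 5 × 7
1456 = 2^4 × 7 × 13
gcd(304, 1040, 560, 1456) = 2^4 = 16.
cashews per bundle = 304 / 16 = 19.

19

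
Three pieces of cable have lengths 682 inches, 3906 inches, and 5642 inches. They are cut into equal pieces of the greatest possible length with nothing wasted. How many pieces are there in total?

165

Piece length = gcd(682, 3906, 5642).
682 = 2 × 11 × 31
3906 = 2 × 3^2 × 7 × 31
5642 = 2 × 7 × 13 × 31
gcd(682, 3906, 5642) = 2 × 31 = 62.
Total pieces = 682/62 + 3906/62 + 5642/62 = 11 + 63 + 91 = 165.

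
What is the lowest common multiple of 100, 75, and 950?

100 = 2^2 × 5^2
75 = 3 × 5^2
950 = 2 × 5^2 × 19
LCM(100, 75, 950) = 2^2 × 3 × 5^2 × 19 = 5700.

5700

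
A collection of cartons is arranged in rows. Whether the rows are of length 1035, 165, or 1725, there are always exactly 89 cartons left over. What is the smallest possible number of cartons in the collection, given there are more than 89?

N − 89 must be a common multiple of 1035, 165, and 1725.
1035 = 3^2 × 5 × 23
165 = 3 × 5 × 11
1725 = 3 × 5^2 × 23
LCM(1035, 165, 1725) = 3^2 × 5^2 × 11 × 23 = 56925.
Smallest N > 89 is LCM + 89 = 56925 + 89 = 57014.

57014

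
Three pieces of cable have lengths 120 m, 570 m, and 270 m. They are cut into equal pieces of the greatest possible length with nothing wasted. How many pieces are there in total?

Piece length = gcd(120, 570, 270).
120 = 2^3 × 3 × 5
570 = 2 × 3 × 5 × 19
270 = 2 × 3^3 × 5
gcd(120, 570, 270) = 2 × 3 × 5 = 30.
Total pieces = 120/30 + 570/30 + 270/30 = 4 + 19 + 9 = 32.

32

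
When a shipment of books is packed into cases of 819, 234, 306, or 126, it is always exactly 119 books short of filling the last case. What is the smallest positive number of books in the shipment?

Being 119 short of a full case of size k means N ≡ −119 (mod k), i.e. N + 119 is a multiple of each size.
819 = 3^2 × 7 × 13
234 = 2 × 3^2 × 13
306 = 2 × 3^2 × 17
126 = 2 × 3^2 × 7
LCM(819, 234, 306, 126) = 2 × 3^2 × 7 × 13 × 17 = 27846.
Smallest positive N is 27846 − 119 = 27727.

27727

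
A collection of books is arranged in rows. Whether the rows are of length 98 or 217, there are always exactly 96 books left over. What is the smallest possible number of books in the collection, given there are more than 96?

N − 96 must be a common multiple of 98 and 217.
98 = 2 × 7^2
217 = 7 × 31
LCM(98, 217) = 2 × 7^2 × 31 = 3038.
Smallest N > 96 is LCM + 96 = 3038 + 96 = 3134.

3134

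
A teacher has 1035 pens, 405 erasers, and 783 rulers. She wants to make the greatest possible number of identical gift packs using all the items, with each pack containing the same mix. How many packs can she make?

The pack count must divide each quantity, so the greatest is gcd(1035, 405, 783).
1035 = 3^2 × 5 × 23
405 = 3^4 × 5
783 = 3^3 × 29
gcd(1035, 405, 783) = 3^2 = 9.

9 packs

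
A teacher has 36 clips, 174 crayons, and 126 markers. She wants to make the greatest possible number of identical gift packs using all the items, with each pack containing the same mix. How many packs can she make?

The pack count must divide each quantity, so the greatest is gcd(36, 174, 126).
36 = 2^2 × 3^2
174 = 2 × 3 × 29
126 = 2 × 3^2 × 7
gcd(36, 174, 126) = 2 × 3 = 6.

6 packs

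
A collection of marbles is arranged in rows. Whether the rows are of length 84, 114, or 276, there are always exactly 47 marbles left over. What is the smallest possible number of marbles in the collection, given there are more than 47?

36755

N − 47 must be a common multiple of 84, 114, and 276.
84 = 2^2 × 3 × 7
114 = 2 × 3 × 19
276 = 2^2 × 3 × 23
LCM(84, 114, 276) = 2^2 × 3 × 7 × 19 × 23 = 36708.
Smallest N > 47 is LCM + 47 = 36708 + 47 = 36755.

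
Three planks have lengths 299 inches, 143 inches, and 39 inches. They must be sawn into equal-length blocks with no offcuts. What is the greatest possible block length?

13 inches

The block length must divide every plank, so the greatest is gcd(299, 143, 39).
299 = 13 × 23
143 = 11 × 13
39 = 3 × 13
gcd(299, 143, 39) = 13.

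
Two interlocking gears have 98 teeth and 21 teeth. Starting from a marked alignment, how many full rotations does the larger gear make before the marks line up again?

All finish a whole number of cycles simultaneously at t = LCM of the periods.
98 = 2 × 7^2
21 = 3 × 7
LCM(98, 21) = 2 × 3 × 7^2 = 294.
Rotations for period 98: 294 / 98 = 3.

3 rotations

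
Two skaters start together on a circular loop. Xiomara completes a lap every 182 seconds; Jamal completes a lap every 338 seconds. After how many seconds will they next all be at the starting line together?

2366 seconds

The first simultaneous occurrence is after LCM of the individual periods.
182 = 2 × 7 × 13
338 = 2 × 13^2
LCM(182, 338) = 2 × 7 × 13^2 = 2366.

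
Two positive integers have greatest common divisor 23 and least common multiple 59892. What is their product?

1377516

For any two positive integers, gcd × lcm = product = 23 × 59892 = 1377516.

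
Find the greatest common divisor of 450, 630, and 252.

18

450 = 2 × 3^2 × 5^2
630 = 2 × 3^2 × 5 × 7
252 = 2^2 × 3^2 × 7
gcd(450, 630, 252) = 2 × 3^2 = 18.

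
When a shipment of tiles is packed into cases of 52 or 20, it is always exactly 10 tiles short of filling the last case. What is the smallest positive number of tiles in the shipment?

Being 10 short of a full case of size k means N ≡ −10 (mod k), i.e. N + 10 is a multiple of each size.
52 = 2^2 × 13
20 = 2^2 × 5
LCM(52, 20) = 2^2 × 5 × 13 = 260.
Smallest positive N is 260 − 10 = 250.

250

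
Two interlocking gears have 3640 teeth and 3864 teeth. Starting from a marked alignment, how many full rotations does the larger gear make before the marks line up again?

The first common completion time is the LCM of the periods.
3640 = 2^3 × 5 × 7 × 13
3864 = 2^3 × 3 × 7 × 23
LCM(3640, 3864) = 2^3 × 3 × 5 × 7 × 13 × 23 = 251160.
Rotations for period 3864: 251160 / 3864 = 65.

65 rotations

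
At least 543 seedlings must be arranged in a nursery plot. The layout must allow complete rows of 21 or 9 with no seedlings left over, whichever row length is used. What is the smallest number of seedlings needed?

The number of seedlings must be a common multiple of 21 and 9, so a multiple of their LCM.
21 = 3 × 7
9 = 3^2
LCM(21, 9) = 3^2 × 7 = 63.
Smallest multiple of 63 that is ≥ 543: ⌈543/63⌉ × 63 = 9 × 63 = 567.

567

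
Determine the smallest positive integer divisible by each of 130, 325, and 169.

8450

130 = 2 × 5 × 13
325 = 5^2 × 13
169 = 13^2
LCM(130, 325, 169) = 2 × 5^2 × 13^2 = 8450.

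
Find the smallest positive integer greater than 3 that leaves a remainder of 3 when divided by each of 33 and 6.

69

N − 3 must be a common multiple of 33 and 6.
33 = 3 × 11
6 = 2 × 3
LCM(33, 6) = 2 × 3 × 11 = 66.
Smallest N > 3 is LCM + 3 = 66 + 3 = 69.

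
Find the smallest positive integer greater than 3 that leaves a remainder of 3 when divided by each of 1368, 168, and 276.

220251

N − 3 must be a common multiple of 1368, 168, and 276.
1368 = 2^3 × 3^2 × 19
168 = 2^3 × 3 × 7
276 = 2^2 × 3 × 23
LCM(1368, 168, 276) = 2^3 × 3^2 × 7 × 19 × 23 = 220248.
Smallest N > 3 is LCM + 3 = 220248 + 3 = 220251.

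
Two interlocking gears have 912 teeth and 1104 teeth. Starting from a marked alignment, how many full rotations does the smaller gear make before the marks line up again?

All finish a whole number of cycles simultaneously at t = LCM of the periods.
912 = 2^4 × 3 × 19
1104 = 2^4 × 3 × 23
LCM(912, 1104) = 2^4 × 3 × 19 × 23 = 20976.
Rotations for period 912: 20976 / 912 = 23.

23 rotations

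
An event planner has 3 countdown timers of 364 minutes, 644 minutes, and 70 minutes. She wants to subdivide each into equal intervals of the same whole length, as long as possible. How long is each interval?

The interval must divide each timer length; the longest such is the gcd.
364 = 2^2 × 7 × 13
644 = 2^2 × 7 × 23
70 = 2 × 5 × 7
gcd(364, 644, 70) = 2 × 7 = 14.

14 minutes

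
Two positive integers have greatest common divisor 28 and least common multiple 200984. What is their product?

For any two positive integers, gcd × lcm = product = 28 × 200984 = 5627552.

5627552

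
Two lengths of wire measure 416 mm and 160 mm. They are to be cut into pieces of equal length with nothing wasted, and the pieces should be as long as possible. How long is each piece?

Each piece length must divide every original length, so the longest possible is gcd(416, 160).
416 = 2^5 × 13
160 = 2^5 × 5
gcd(416, 160) = 2^5 = 32.

32 mm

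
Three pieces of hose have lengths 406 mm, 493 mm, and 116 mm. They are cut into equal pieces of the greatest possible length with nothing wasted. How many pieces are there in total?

35

Piece length = gcd(406, 493, 116).
406 = 2 × 7 × 29
493 = 17 × 29
116 = 2^2 × 29
gcd(406, 493, 116) = 29.
Total pieces = 406/29 + 493/29 + 116/29 = 14 + 17 + 4 = 35.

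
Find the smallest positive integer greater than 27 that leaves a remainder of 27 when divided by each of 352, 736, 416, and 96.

315771

N − 27 must be a common multiple of 352, 736, 416, and 96.
352 = 2^5 × 11
736 = 2^5 × 23
416 = 2^5 × 13
96 = 2^5 × 3
LCM(352, 736, 416, 96) = 2^5 × 3 × 11 × 13 × 23 = 315744.
Smallest N > 27 is LCM + 27 = 315744 + 27 = 315771.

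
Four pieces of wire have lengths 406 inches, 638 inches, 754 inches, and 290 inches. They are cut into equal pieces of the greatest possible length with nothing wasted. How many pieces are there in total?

Piece length = gcd(406, 638, 754, 290).
406 = 2 × 7 × 29
638 = 2 × 11 × 29
754 = 2 × 13 × 29
290 = 2 × 5 × 29
gcd(406, 638, 754, 290) = 2 × 29 = 58.
Total pieces = 406/58 + 638/58 + 754/58 + 290/58 = 7 + 11 + 13 + 5 = 36.

36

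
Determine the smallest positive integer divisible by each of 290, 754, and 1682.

290 = 2 × 5 × 29
754 = 2 × 13 × 29
1682 = 2 × 29^2
LCM(290, 754, 1682) = 2 × 5 × 13 × 29^2 = 109330.

109330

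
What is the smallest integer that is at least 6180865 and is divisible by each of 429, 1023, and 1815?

6583005

The integer must be a common multiple of 429, 1023, and 1815, so a multiple of their LCM.
429 = 3 × 11 × 13
1023 = 3 × 11 × 31
1815 = 3 × 5 × 11^2
LCM(429, 1023, 1815) = 3 × 5 × 11^2 × 13 × 31 = 731445.
Smallest multiple of 731445 that is ≥ 6180865: ⌈6180865/731445⌉ × 731445 = 9 × 731445 = 6583005.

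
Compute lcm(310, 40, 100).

310 = 2 × 5 × 31
40 = 2^3 × 5
100 = 2^2 × 5^2
LCM(310, 40, 100) = 2^3 × 5^2 × 31 = 6200.

6200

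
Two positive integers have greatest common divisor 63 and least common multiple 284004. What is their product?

17892252

For any two positive integers, gcd × lcm = product = 63 × 284004 = 17892252.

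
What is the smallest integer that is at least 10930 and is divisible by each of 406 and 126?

10962

The integer must be a common multiple of 406 and 126, so a multiple of their LCM.
406 = 2 × 7 × 29
126 = 2 × 3^2 × 7
LCM(406, 126) = 2 × 3^2 × 7 × 29 = 3654.
Smallest multiple of 3654 that is ≥ 10930: ⌈10930/3654⌉ × 3654 = 3 × 3654 = 10962.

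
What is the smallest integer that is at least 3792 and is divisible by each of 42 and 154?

4158

The integer must be a common multiple of 42 and 154, so a multiple of their LCM.
42 = 2 × 3 × 7
154 = 2 × 7 × 11
LCM(42, 154) = 2 × 3 × 7 × 11 = 462.
Smallest multiple of 462 that is ≥ 3792: ⌈3792/462⌉ × 462 = 9 × 462 = 4158.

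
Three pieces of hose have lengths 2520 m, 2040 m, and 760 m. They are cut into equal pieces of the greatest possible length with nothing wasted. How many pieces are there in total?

133

Piece length = gcd(2520, 2040, 760).
2520 = 2^3 × 3^2 × 5 × 7
2040 = 2^3 × 3 × 5 × 17
760 = 2^3 × 5 × 19
gcd(2520, 2040, 760) = 2^3 × 5 = 40.
Total pieces = 2520/40 + 2040/40 + 760/40 = 63 + 51 + 19 = 133.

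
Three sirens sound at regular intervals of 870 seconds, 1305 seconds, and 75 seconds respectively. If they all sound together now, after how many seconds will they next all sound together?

13050 seconds

They coincide at every common multiple of the periods; the first is the LCM.
870 = 2 × 3 × 5 × 29
1305 = 3^2 × 5 × 29
75 = 3 × 5^2
LCM(870, 1305, 75) = 2 × 3^2 × 5^2 × 29 = 13050.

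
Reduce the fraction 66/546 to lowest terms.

66 = 2 × 3 × 11
546 = 2 × 3 × 7 × 13
gcd(66, 546) = 2 × 3 = 6.
Divide numerator and denominator by 6: 66/546 = 11/91.

11/91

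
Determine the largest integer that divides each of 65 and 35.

5

65 = 5 × 13
35 = 5 × 7
gcd(65, 35) = 5.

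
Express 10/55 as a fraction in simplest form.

10 = 2 × 5
55 = 5 × 11
gcd(10, 55) = 5.
Divide numerator and denominator by 5: 10/55 = 2/11.

2/11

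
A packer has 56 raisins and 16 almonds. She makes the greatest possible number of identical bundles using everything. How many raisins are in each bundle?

Number of bundles = gcd(56, 16).
56 = 2^3 × 7
16 = 2^4
gcd(56, 16) = 2^3 = 8.
raisins per bundle = 56 / 8 = 7.

7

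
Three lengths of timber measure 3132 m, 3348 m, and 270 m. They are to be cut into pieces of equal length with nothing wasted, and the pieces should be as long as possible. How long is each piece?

54 m

The greatest length dividing all of 3132, 3348, and 270 is their gcd.
3132 = 2^2 × 3^3 × 29
3348 = 2^2 × 3^3 × 31
270 = 2 × 3^3 × 5
gcd(3132, 3348, 270) = 2 × 3^3 = 54.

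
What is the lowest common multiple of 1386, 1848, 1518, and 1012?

1386 = 2 × 3^2 × 7 × 11
1848 = 2^3 × 3 × 7 × 11
1518 = 2 × 3 × 11 × 23
1012 = 2^2 × 11 × 23
LCM(1386, 1848, 1518, 1012) = 2^3 × 3^2 × 7 × 11 × 23 = 127512.

127512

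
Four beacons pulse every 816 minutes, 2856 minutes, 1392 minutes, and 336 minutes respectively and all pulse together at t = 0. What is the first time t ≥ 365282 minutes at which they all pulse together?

Joint pulses occur at multiples of LCM(816, 2856, 1392, 336).
816 = 2^4 × 3 × 17
2856 = 2^3 × 3 × 7 × 17
1392 = 2^4 × 3 × 29
336 = 2^4 × 3 × 7
LCM(816, 2856, 1392, 336) = 2^4 × 3 × 7 × 17 × 29 = 165648.
Smallest multiple of 165648 that is ≥ 365282: ⌈365282/165648⌉ × 165648 = 3 × 165648 = 496944.

496944 minutes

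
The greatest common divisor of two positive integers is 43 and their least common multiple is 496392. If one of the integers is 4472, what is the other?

4773

For two integers, gcd × lcm = product, so the other is (43 × 496392) / 4472 = 21344856 / 4472 = 4773.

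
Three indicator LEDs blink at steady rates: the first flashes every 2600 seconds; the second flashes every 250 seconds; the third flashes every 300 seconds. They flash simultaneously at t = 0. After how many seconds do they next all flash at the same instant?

39000 seconds

The first simultaneous occurrence is after LCM of the individual periods.
2600 = 2^3 × 5^2 × 13
250 = 2 × 5^3
300 = 2^2 × 3 × 5^2
LCM(2600, 250, 300) = 2^3 × 3 × 5^3 × 13 = 39000.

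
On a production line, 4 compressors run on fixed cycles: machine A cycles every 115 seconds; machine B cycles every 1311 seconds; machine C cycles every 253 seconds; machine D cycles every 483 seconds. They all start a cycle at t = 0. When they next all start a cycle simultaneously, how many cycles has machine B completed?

385 cycles

They are all back at their starting positions together after one LCM of the periods.
115 = 5 × 23
1311 = 3 × 19 × 23
253 = 11 × 23
483 = 3 × 7 × 23
LCM(115, 1311, 253, 483) = 3 × 5 × 7 × 11 × 19 × 23 = 504735.
Cycles for period 1311: 504735 / 1311 = 385.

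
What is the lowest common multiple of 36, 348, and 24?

36 = 2^2 × 3^2
348 = 2^2 × 3 × 29
24 = 2^3 × 3
LCM(36, 348, 24) = 2^3 × 3^2 × 29 = 2088.

2088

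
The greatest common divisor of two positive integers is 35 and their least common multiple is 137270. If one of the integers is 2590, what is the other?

For two integers, gcd × lcm = product, so the other is (35 × 137270) / 2590 = 4804450 / 2590 = 1855.

1855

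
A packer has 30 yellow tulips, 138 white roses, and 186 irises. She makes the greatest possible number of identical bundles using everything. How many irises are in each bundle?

31

Number of bundles = gcd(30, 138, 186).
30 = 2 × 3 × 5
138 = 2 × 3 × 23
186 = 2 × 3 × 31
gcd(30, 138, 186) = 2 × 3 = 6.
irises per bundle = 186 / 6 = 31.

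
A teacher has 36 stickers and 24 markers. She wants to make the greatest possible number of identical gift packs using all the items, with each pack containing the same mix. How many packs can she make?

12 packs

By the Euclidean algorithm:
36 = 1 × 24 + 12
24 = 2 × 12 + 0
gcd(36, 24) = 12.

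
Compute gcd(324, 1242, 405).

27

324 = 2^2 × 3^4
1242 = 2 × 3^3 × 23
405 = 3^4 × 5
gcd(324, 1242, 405) = 3^3 = 27.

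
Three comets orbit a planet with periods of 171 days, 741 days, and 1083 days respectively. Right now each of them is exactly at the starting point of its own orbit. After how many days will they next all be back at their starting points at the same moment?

42237 days

They coincide at every common multiple of the periods; the first is the LCM.
171 = 3^2 × 19
741 = 3 × 13 × 19
1083 = 3 × 19^2
LCM(171, 741, 1083) = 3^2 × 13 × 19^2 = 42237.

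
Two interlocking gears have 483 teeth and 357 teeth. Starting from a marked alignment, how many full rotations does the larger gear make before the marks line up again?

They are all back at their starting positions together after one LCM of the periods.
483 = 3 × 7 × 23
357 = 3 × 7 × 17
LCM(483, 357) = 3 × 7 × 17 × 23 = 8211.
Rotations for period 483: 8211 / 483 = 17.

17 rotations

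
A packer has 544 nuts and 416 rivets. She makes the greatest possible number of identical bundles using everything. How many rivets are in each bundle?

Number of bundles = gcd(544, 416).
544 = 2^5 × 17
416 = 2^5 × 13
gcd(544, 416) = 2^5 = 32.
rivets per bundle = 416 / 32 = 13.

13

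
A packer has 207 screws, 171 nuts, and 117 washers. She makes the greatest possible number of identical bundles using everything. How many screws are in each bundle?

23

Number of bundles = gcd(207, 171, 117).
207 = 3^2 × 23
171 = 3^2 × 19
117 = 3^2 × 13
gcd(207, 171, 117) = 3^2 = 9.
screws per bundle = 207 / 9 = 23.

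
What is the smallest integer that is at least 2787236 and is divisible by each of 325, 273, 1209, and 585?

The integer must be a common multiple of 325, 273, 1209, and 585, so a multiple of their LCM.
325 = 5^2 × 13
273 = 3 × 7 × 13
1209 = 3 × 13 × 31
585 = 3^2 × 5 × 13
LCM(325, 273, 1209, 585) = 3^2 × 5^2 × 7 × 13 × 31 = 634725.
Smallest multiple of 634725 that is ≥ 2787236: ⌈2787236/634725⌉ × 634725 = 5 × 634725 = 3173625.

3173625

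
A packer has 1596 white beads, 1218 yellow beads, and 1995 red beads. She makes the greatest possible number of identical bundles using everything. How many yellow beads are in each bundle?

Number of bundles = gcd(1596, 1218, 1995).
1596 = 2^2 × 3 × 7 × 19
1218 = 2 × 3 × 7 × 29
1995 = 3 × 5 × 7 × 19
gcd(1596, 1218, 1995) = 3 × 7 = 21.
yellow beads per bundle = 1218 / 21 = 58.

58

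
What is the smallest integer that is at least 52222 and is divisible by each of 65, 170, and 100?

66300

The integer must be a common multiple of 65, 170, and 100, so a multiple of their LCM.
65 = 5 × 13
170 = 2 × 5 × 17
100 = 2^2 × 5^2
LCM(65, 170, 100) = 2^2 × 5^2 × 13 × 17 = 22100.
Smallest multiple of 22100 that is ≥ 52222: ⌈52222/22100⌉ × 22100 = 3 × 22100 = 66300.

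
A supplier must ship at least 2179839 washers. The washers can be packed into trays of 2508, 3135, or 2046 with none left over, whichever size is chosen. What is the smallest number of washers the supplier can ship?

The number of washers must be a common multiple of 2508, 3135, and 2046, so a multiple of their LCM.
2508 = 2^2 × 3 × 11 × 19
3135 = 3 × 5 × 11 × 19
2046 = 2 × 3 × 11 × 31
LCM(2508, 3135, 2046) = 2^2 × 3 × 5 × 11 × 19 × 31 = 388740.
Smallest multiple of 388740 that is ≥ 2179839: ⌈2179839/388740⌉ × 388740 = 6 × 388740 = 2332440.

2332440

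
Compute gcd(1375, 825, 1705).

1375 = 5^3 × 11
825 = 3 × 5^2 × 11
1705 = 5 × 11 × 31
gcd(1375, 825, 1705) = 5 × 11 = 55.

55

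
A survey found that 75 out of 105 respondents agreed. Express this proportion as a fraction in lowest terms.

75 = 3 × 5^2
105 = 3 × 5 × 7
gcd(75, 105) = 3 × 5 = 15.
Divide numerator and denominator by 15: 75/105 = 5/7.

5/7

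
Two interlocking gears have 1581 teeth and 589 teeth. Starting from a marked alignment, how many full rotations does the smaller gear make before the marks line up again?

51 rotations

They are all back at their starting positions together after one LCM of the periods.
1581 = 3 × 17 × 31
589 = 19 × 31
LCM(1581, 589) = 3 × 17 × 19 × 31 = 30039.
Rotations for period 589: 30039 / 589 = 51.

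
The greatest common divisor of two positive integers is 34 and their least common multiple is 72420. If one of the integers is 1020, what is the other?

For two integers, gcd × lcm = product, so the other is (34 × 72420) / 1020 = 2462280 / 1020 = 2414.

2414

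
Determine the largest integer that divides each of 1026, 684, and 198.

1026 = 2 × 3^3 × 19
684 = 2^2 × 3^2 × 19
198 = 2 × 3^2 × 11
gcd(1026, 684, 198) = 2 × 3^2 = 18.

18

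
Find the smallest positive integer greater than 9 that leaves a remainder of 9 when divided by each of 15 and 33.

174

N − 9 must be a common multiple of 15 and 33.
15 = 3 × 5
33 = 3 × 11
LCM(15, 33) = 3 × 5 × 11 = 165.
Smallest N > 9 is LCM + 9 = 165 + 9 = 174.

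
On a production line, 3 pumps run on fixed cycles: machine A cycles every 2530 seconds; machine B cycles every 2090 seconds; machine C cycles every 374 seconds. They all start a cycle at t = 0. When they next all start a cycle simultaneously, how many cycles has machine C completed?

All finish a whole number of cycles simultaneously at t = LCM of the periods.
2530 = 2 × 5 × 11 × 23
2090 = 2 × 5 × 11 × 19
374 = 2 × 11 × 17
LCM(2530, 2090, 374) = 2 × 5 × 11 × 17 × 19 × 23 = 817190.
Cycles for period 374: 817190 / 374 = 2185.

2185 cycles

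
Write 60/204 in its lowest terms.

5/17

60 = 2^2 × 3 × 5
204 = 2^2 × 3 × 17
gcd(60, 204) = 2^2 × 3 = 12.
Divide numerator and denominator by 12: 60/204 = 5/17.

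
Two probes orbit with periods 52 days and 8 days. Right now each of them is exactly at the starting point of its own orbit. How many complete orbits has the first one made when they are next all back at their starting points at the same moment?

2 orbits

The first common completion time is the LCM of the periods.
52 = 2^2 × 13
8 = 2^3
LCM(52, 8) = 2^3 × 13 = 104.
Orbits for period 52: 104 / 52 = 2.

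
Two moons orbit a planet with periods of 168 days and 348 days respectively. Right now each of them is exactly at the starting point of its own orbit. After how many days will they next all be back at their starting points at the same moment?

We need the least common multiple of the intervals.
168 = 2^3 × 3 × 7
348 = 2^2 × 3 × 29
LCM(168, 348) = 2^3 × 3 × 7 × 29 = 4872.

4872 days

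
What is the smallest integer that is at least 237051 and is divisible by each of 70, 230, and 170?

The integer must be a common multiple of 70, 230, and 170, so a multiple of their LCM.
70 = 2 × 5 × 7
230 = 2 × 5 × 23
170 = 2 × 5 × 17
LCM(70, 230, 170) = 2 × 5 × 7 × 17 × 23 = 27370.
Smallest multiple of 27370 that is ≥ 237051: ⌈237051/27370⌉ × 27370 = 9 × 27370 = 246330.

246330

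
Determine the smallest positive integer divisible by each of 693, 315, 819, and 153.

693 = 3^2 × 7 × 11
315 = 3^2 × 5 × 7
819 = 3^2 × 7 × 13
153 = 3^2 × 17
LCM(693, 315, 819, 153) = 3^2 × 5 × 7 × 11 × 13 × 17 = 765765.

765765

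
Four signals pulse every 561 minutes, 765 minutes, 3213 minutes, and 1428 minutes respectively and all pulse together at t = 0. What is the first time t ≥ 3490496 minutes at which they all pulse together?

Joint pulses occur at multiples of LCM(561, 765, 3213, 1428).
561 = 3 × 11 × 17
765 = 3^2 × 5 × 17
3213 = 3^3 × 7 × 17
1428 = 2^2 × 3 × 7 × 17
LCM(561, 765, 3213, 1428) = 2^2 × 3^3 × 5 × 7 × 11 × 17 = 706860.
Smallest multiple of 706860 that is ≥ 3490496: ⌈3490496/706860⌉ × 706860 = 5 × 706860 = 3534300.

3534300 minutes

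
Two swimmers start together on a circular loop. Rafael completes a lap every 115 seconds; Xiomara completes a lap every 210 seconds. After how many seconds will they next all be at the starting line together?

4830 seconds

We need the least common multiple of the intervals.
115 = 5 × 23
210 = 2 × 3 × 5 × 7
LCM(115, 210) = 2 × 3 × 5 × 7 × 23 = 4830.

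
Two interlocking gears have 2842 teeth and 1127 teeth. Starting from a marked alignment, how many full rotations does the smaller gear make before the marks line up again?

58 rotations

All finish a whole number of cycles simultaneously at t = LCM of the periods.
2842 = 2 × 7^2 × 29
1127 = 7^2 × 23
LCM(2842, 1127) = 2 × 7^2 × 23 × 29 = 65366.
Rotations for period 1127: 65366 / 1127 = 58.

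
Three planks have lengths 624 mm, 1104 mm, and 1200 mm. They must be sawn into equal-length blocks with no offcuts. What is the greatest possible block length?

The block length must divide every plank, so the greatest is gcd(624, 1104, 1200).
624 = 2^4 × 3 × 13
1104 = 2^4 × 3 × 23
1200 = 2^4 × 3 × 5^2
gcd(624, 1104, 1200) = 2^4 × 3 = 48.

48 mm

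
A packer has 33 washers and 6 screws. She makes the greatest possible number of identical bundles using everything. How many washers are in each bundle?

Number of bundles = gcd(33, 6).
33 = 3 × 11
6 = 2 × 3
gcd(33, 6) = 3.
washers per bundle = 33 / 3 = 11.

11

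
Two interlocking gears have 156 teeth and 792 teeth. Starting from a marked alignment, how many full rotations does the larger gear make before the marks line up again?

All finish a whole number of cycles simultaneously at t = LCM of the periods.
156 = 2^2 × 3 × 13
792 = 2^3 × 3^2 × 11
LCM(156, 792) = 2^3 × 3^2 × 11 × 13 = 10296.
Rotations for period 792: 10296 / 792 = 13.

13 rotations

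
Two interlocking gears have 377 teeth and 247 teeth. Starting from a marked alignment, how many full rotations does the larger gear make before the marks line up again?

19 rotations

They are all back at their starting positions together after one LCM of the periods.
377 = 13 × 29
247 = 13 × 19
LCM(377, 247) = 13 × 19 × 29 = 7163.
Rotations for period 377: 7163 / 377 = 19.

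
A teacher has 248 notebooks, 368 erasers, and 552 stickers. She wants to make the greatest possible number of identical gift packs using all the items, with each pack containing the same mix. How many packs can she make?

8 packs

The pack count must divide each quantity, so the greatest is gcd(248, 368, 552).
248 = 2^3 × 31
368 = 2^4 × 23
552 = 2^3 × 3 × 23
gcd(248, 368, 552) = 2^3 = 8.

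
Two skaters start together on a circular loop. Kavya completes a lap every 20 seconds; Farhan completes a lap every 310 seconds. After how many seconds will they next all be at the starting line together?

620 seconds

We need the least common multiple of the intervals.
20 = 2^2 × 5
310 = 2 × 5 × 31
LCM(20, 310) = 2^2 × 5 × 31 = 620.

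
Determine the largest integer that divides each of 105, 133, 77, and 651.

105 = 3 × 5 × 7
133 = 7 × 19
77 = 7 × 11
651 = 3 × 7 × 31
gcd(105, 133, 77, 651) = 7.

7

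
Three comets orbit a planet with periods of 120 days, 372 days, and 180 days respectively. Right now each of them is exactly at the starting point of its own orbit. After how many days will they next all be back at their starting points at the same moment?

11160 days

We need the least common multiple of the intervals.
120 = 2^3 × 3 × 5
372 = 2^2 × 3 × 31
180 = 2^2 × 3^2 × 5
LCM(120, 372, 180) = 2^3 × 3^2 × 5 × 31 = 11160.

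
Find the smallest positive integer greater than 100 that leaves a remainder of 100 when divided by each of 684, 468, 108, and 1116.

827056

N − 100 must be a common multiple of 684, 468, 108, and 1116.
684 = 2^2 × 3^2 × 19
468 = 2^2 × 3^2 × 13
108 = 2^2 × 3^3
1116 = 2^2 × 3^2 × 31
LCM(684, 468, 108, 1116) = 2^2 × 3^3 × 13 × 19 × 31 = 826956.
Smallest N > 100 is LCM + 100 = 826956 + 100 = 827056.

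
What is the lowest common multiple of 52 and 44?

572

52 = 2^2 × 13
44 = 2^2 × 11
LCM(52, 44) = 2^2 × 11 × 13 = 572.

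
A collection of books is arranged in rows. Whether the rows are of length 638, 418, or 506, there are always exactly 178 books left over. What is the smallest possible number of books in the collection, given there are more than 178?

N − 178 must be a common multiple of 638, 418, and 506.
638 = 2 × 11 × 29
418 = 2 × 11 × 19
506 = 2 × 11 × 23
LCM(638, 418, 506) = 2 × 11 × 19 × 23 × 29 = 278806.
Smallest N > 178 is LCM + 178 = 278806 + 178 = 278984.

278984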